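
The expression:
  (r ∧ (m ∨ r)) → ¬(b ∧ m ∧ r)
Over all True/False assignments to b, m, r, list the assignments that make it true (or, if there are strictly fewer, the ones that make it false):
is false only for:
  b=True, m=True, r=True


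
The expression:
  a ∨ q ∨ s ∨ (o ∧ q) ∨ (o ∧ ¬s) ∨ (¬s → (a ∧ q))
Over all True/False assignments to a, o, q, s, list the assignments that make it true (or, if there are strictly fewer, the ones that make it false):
is false only for:
  a=False, o=False, q=False, s=False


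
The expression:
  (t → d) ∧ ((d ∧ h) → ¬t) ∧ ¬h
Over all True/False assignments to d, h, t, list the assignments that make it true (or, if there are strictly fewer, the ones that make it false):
is true only for:
  d=False, h=False, t=False;
  d=True, h=False, t=False;
  d=True, h=False, t=True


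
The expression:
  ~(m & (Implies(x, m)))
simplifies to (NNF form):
~m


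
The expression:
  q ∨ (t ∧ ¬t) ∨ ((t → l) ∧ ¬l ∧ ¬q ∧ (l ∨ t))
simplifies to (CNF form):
q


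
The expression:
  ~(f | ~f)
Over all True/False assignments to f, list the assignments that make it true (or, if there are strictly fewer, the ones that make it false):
is never true.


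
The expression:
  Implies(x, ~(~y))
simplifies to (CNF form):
y | ~x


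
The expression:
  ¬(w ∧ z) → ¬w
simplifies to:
z ∨ ¬w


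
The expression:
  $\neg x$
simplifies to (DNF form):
$\neg x$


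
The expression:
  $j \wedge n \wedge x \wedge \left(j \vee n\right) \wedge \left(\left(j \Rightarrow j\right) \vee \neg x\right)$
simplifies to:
$j \wedge n \wedge x$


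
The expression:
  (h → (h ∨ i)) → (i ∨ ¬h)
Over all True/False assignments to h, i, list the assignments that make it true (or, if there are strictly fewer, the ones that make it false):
is false only for:
  h=True, i=False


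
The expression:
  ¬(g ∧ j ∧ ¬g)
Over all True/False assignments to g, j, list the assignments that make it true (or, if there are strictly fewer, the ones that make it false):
is always true.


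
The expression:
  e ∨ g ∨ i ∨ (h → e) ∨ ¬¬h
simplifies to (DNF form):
True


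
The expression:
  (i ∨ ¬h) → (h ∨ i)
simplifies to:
h ∨ i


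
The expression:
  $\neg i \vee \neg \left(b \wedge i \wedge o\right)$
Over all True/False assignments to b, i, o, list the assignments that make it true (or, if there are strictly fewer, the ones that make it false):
is false only for:
  b=True, i=True, o=True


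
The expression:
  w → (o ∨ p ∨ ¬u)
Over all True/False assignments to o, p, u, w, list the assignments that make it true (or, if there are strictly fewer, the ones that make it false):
is false only for:
  o=False, p=False, u=True, w=True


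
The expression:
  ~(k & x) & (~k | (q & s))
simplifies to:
~k | (q & s & ~x)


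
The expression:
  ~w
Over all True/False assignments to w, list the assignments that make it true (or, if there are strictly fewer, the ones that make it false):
is true only for:
  w=False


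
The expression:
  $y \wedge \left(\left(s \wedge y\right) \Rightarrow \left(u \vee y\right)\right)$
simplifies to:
$y$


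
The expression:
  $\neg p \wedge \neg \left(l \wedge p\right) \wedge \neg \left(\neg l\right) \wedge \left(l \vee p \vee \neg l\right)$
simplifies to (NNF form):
$l \wedge \neg p$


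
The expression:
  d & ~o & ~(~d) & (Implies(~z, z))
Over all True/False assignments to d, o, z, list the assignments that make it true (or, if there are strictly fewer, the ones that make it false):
is true only for:
  d=True, o=False, z=True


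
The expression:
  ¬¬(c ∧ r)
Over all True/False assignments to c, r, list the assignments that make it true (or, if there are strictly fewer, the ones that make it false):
is true only for:
  c=True, r=True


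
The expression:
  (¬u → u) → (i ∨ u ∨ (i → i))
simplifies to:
True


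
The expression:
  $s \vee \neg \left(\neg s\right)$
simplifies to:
$s$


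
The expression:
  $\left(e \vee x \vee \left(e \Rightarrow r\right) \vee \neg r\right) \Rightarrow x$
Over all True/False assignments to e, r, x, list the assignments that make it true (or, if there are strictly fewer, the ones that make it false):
is true only for:
  e=False, r=False, x=True;
  e=False, r=True, x=True;
  e=True, r=False, x=True;
  e=True, r=True, x=True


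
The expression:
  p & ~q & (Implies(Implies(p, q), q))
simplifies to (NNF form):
p & ~q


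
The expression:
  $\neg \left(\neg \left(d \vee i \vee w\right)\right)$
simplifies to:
$d \vee i \vee w$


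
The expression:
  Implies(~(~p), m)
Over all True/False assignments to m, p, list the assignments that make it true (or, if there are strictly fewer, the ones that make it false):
is false only for:
  m=False, p=True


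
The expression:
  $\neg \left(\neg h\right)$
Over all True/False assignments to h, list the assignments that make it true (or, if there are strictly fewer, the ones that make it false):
is true only for:
  h=True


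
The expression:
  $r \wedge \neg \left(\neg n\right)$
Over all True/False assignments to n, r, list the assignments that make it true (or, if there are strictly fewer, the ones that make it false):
is true only for:
  n=True, r=True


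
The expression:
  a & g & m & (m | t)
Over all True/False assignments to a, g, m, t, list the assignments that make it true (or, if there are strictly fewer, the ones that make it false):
is true only for:
  a=True, g=True, m=True, t=False;
  a=True, g=True, m=True, t=True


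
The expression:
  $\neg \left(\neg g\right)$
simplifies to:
$g$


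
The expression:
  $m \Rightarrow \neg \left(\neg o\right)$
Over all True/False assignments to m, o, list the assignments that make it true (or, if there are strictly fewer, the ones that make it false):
is false only for:
  m=True, o=False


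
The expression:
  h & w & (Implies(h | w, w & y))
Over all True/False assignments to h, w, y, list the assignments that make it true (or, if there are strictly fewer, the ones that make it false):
is true only for:
  h=True, w=True, y=True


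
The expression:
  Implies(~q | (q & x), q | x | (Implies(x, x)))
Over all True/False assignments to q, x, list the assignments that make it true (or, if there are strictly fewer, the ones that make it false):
is always true.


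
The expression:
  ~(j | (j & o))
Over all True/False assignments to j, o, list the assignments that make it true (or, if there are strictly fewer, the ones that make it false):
is true only for:
  j=False, o=False;
  j=False, o=True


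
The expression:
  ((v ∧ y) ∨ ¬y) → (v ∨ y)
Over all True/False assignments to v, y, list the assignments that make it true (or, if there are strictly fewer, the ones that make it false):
is false only for:
  v=False, y=False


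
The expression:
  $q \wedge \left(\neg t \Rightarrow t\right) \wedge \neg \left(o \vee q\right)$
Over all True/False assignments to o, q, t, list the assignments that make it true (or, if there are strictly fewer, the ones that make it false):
is never true.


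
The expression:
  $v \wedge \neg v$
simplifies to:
$\text{False}$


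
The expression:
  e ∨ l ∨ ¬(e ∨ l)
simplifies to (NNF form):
True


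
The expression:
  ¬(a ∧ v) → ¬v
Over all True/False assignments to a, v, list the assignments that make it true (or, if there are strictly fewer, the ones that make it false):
is false only for:
  a=False, v=True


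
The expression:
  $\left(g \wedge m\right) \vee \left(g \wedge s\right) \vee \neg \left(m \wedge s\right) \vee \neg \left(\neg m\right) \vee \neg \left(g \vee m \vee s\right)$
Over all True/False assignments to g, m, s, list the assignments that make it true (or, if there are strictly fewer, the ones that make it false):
is always true.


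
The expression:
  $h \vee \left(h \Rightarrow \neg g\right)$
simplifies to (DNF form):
$\text{True}$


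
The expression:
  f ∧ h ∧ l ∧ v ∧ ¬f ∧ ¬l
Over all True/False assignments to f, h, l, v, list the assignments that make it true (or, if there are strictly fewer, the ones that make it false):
is never true.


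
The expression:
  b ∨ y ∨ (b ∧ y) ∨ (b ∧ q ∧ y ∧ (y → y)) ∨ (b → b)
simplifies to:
True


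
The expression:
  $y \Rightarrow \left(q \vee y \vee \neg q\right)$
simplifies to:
$\text{True}$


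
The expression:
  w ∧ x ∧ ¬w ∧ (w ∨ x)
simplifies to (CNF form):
False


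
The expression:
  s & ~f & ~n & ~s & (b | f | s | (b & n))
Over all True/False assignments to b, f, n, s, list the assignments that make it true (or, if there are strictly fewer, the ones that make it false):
is never true.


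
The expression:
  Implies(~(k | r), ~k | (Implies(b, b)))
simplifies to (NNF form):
True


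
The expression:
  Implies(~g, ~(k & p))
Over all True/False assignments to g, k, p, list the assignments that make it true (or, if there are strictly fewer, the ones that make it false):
is false only for:
  g=False, k=True, p=True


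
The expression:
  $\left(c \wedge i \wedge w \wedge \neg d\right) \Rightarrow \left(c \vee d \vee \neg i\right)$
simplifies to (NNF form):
$\text{True}$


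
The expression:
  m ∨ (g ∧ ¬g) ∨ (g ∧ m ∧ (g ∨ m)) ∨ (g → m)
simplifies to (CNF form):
m ∨ ¬g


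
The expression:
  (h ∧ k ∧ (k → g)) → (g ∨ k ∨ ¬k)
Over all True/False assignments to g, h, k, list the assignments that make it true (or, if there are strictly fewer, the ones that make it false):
is always true.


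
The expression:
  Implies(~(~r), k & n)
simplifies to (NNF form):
~r | (k & n)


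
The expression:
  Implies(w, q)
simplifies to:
q | ~w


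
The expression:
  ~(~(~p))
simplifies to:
~p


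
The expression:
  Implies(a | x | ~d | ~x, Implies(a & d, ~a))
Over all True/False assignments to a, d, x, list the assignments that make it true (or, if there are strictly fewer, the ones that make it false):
is false only for:
  a=True, d=True, x=False;
  a=True, d=True, x=True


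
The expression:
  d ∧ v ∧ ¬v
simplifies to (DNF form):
False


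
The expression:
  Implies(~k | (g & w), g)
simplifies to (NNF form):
g | k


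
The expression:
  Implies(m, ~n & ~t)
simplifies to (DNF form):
~m | (~n & ~t)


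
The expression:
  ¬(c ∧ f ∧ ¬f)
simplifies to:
True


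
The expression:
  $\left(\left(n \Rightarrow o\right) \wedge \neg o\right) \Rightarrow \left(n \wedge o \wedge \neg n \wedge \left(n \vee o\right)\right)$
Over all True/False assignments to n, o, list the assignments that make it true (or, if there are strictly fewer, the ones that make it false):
is false only for:
  n=False, o=False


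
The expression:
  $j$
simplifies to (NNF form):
$j$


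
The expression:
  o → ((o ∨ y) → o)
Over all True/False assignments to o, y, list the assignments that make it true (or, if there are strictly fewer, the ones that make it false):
is always true.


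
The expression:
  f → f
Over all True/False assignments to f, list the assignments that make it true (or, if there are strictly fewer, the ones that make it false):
is always true.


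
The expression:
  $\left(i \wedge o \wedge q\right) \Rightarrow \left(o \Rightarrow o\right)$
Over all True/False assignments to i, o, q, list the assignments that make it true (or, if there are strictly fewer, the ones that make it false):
is always true.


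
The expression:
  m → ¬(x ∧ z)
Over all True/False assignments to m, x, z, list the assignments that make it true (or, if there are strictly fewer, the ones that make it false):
is false only for:
  m=True, x=True, z=True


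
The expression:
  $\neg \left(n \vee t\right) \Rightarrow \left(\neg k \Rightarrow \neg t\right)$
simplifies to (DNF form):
$\text{True}$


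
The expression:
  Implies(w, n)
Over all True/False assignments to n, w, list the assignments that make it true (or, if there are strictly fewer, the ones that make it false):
is false only for:
  n=False, w=True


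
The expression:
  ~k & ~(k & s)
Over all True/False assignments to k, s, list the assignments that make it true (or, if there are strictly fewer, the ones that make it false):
is true only for:
  k=False, s=False;
  k=False, s=True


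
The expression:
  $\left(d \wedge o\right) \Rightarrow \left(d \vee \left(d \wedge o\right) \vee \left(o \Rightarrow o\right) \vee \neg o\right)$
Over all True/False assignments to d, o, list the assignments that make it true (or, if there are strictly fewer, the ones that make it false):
is always true.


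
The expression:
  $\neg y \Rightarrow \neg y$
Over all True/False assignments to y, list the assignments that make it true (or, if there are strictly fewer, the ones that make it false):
is always true.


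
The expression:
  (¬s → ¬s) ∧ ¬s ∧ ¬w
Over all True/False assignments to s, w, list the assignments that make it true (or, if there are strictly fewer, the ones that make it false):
is true only for:
  s=False, w=False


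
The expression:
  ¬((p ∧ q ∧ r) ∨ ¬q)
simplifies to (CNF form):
q ∧ (¬p ∨ ¬r)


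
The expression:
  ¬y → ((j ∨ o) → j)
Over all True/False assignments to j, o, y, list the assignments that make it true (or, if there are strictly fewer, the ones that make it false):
is false only for:
  j=False, o=True, y=False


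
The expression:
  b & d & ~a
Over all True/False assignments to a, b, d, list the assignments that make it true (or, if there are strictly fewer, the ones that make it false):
is true only for:
  a=False, b=True, d=True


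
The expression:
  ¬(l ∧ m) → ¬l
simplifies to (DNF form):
m ∨ ¬l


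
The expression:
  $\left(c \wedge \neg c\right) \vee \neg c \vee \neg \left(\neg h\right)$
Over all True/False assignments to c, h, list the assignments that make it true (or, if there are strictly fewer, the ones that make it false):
is false only for:
  c=True, h=False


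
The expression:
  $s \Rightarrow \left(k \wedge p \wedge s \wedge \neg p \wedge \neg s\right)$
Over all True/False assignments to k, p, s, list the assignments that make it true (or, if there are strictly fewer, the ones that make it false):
is true only for:
  k=False, p=False, s=False;
  k=False, p=True, s=False;
  k=True, p=False, s=False;
  k=True, p=True, s=False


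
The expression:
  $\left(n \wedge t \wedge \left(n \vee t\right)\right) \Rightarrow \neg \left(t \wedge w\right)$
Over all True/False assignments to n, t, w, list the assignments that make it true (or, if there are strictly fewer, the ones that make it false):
is false only for:
  n=True, t=True, w=True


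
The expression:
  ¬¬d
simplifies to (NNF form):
d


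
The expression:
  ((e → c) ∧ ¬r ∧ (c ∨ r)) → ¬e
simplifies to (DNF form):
r ∨ ¬c ∨ ¬e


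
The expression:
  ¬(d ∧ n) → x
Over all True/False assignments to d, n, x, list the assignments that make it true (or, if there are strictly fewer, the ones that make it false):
is false only for:
  d=False, n=False, x=False;
  d=False, n=True, x=False;
  d=True, n=False, x=False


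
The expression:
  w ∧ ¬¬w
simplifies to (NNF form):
w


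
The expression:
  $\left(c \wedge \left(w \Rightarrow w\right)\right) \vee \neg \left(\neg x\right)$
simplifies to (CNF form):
$c \vee x$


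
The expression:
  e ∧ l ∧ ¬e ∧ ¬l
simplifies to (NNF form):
False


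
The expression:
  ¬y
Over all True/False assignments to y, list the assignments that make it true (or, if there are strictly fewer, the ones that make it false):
is true only for:
  y=False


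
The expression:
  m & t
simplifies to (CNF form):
m & t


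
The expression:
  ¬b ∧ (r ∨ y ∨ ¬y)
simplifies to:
¬b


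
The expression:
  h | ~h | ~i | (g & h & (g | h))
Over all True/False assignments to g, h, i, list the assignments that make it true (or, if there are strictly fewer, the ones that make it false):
is always true.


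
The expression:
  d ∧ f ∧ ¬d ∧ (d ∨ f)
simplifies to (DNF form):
False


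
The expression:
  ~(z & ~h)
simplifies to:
h | ~z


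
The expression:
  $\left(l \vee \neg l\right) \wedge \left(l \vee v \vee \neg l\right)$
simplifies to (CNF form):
$\text{True}$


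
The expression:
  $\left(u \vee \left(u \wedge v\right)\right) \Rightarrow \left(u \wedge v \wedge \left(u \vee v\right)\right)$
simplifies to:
$v \vee \neg u$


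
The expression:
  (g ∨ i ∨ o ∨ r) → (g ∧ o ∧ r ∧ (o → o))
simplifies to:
(g ∧ o ∧ r) ∨ (¬g ∧ ¬i ∧ ¬o ∧ ¬r)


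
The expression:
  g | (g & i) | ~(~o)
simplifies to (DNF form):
g | o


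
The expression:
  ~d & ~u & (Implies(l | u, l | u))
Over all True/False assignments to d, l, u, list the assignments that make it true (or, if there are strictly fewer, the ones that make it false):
is true only for:
  d=False, l=False, u=False;
  d=False, l=True, u=False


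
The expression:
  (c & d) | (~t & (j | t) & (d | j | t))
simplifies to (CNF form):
(c | j) & (d | j) & (c | ~t) & (d | ~t)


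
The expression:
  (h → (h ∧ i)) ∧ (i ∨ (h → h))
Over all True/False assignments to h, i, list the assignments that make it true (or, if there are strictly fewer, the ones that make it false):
is false only for:
  h=True, i=False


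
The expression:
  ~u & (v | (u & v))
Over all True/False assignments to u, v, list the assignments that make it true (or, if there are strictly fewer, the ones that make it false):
is true only for:
  u=False, v=True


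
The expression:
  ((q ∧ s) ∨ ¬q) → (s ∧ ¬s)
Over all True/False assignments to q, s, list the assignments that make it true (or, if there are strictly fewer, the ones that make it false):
is true only for:
  q=True, s=False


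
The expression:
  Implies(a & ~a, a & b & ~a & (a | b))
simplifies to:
True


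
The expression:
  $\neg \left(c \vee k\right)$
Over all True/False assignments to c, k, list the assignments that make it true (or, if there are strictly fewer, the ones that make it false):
is true only for:
  c=False, k=False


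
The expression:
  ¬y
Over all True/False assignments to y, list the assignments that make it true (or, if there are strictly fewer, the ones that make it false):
is true only for:
  y=False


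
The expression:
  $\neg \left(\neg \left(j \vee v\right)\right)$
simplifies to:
$j \vee v$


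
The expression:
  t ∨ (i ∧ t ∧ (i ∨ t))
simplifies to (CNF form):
t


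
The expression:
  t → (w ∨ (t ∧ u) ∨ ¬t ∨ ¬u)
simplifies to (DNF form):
True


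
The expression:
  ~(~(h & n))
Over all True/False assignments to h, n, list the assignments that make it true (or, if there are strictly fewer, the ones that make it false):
is true only for:
  h=True, n=True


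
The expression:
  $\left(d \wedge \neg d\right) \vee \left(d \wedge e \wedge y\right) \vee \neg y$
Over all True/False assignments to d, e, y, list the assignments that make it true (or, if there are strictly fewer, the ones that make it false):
is false only for:
  d=False, e=False, y=True;
  d=False, e=True, y=True;
  d=True, e=False, y=True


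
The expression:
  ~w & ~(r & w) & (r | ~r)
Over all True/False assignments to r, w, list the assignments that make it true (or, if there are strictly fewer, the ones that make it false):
is true only for:
  r=False, w=False;
  r=True, w=False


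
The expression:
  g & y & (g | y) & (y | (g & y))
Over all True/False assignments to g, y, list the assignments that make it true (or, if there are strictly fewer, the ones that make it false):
is true only for:
  g=True, y=True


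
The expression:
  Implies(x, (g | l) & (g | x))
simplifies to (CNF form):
g | l | ~x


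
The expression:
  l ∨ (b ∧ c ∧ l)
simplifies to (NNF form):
l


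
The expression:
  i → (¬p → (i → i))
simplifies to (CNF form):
True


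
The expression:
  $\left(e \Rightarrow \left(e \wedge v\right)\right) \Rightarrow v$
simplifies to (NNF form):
$e \vee v$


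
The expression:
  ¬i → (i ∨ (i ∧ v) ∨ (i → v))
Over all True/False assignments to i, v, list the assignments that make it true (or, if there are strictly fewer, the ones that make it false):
is always true.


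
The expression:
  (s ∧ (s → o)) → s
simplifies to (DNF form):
True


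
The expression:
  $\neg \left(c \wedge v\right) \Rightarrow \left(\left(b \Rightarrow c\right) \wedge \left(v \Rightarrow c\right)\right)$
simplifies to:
$c \vee \left(\neg b \wedge \neg v\right)$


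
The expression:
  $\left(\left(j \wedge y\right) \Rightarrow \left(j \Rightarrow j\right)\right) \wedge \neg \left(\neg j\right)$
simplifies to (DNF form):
$j$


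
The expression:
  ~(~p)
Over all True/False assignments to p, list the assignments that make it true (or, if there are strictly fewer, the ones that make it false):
is true only for:
  p=True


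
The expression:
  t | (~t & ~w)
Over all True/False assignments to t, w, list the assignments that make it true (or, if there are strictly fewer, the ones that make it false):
is false only for:
  t=False, w=True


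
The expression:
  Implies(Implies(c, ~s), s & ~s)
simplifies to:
c & s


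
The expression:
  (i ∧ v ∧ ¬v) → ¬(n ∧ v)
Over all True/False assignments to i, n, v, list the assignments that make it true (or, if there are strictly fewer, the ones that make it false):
is always true.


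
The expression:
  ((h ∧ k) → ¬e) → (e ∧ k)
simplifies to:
e ∧ k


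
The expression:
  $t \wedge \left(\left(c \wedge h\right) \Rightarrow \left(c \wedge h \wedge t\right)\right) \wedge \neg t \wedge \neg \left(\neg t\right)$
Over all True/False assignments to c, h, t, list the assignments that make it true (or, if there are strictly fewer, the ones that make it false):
is never true.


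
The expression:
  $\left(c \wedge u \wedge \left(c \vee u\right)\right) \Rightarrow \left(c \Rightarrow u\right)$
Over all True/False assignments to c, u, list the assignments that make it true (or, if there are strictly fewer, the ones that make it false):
is always true.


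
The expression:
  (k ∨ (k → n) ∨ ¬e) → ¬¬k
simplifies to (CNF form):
k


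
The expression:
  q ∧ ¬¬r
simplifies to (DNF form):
q ∧ r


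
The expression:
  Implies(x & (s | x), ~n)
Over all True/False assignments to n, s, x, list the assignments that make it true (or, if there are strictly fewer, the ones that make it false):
is false only for:
  n=True, s=False, x=True;
  n=True, s=True, x=True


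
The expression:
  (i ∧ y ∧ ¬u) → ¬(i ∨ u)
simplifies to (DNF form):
u ∨ ¬i ∨ ¬y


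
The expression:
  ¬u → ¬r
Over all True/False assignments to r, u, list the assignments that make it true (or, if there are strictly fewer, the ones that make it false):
is false only for:
  r=True, u=False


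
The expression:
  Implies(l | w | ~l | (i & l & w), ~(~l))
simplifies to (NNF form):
l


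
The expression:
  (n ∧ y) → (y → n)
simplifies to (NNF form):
True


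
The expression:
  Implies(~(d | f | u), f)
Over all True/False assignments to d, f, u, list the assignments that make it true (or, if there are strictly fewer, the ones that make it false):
is false only for:
  d=False, f=False, u=False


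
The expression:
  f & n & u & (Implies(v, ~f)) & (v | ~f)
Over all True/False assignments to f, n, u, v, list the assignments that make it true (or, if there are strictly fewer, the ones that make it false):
is never true.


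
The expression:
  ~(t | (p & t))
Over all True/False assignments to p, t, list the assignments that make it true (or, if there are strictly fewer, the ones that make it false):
is true only for:
  p=False, t=False;
  p=True, t=False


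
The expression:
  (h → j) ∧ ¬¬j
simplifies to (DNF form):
j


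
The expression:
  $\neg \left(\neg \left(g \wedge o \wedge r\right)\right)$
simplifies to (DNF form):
$g \wedge o \wedge r$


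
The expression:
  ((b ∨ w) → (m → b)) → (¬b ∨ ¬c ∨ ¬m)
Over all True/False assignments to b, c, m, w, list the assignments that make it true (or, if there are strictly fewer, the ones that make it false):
is false only for:
  b=True, c=True, m=True, w=False;
  b=True, c=True, m=True, w=True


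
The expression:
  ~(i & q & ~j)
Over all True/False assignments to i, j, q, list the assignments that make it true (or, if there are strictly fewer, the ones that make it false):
is false only for:
  i=True, j=False, q=True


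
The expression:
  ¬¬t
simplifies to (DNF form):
t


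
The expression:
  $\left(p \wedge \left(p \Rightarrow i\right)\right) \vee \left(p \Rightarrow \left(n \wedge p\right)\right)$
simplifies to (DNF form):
$i \vee n \vee \neg p$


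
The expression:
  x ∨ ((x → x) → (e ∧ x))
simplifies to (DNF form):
x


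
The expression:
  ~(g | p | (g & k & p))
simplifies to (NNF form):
~g & ~p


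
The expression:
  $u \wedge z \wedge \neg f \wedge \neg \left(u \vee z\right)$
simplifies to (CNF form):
$\text{False}$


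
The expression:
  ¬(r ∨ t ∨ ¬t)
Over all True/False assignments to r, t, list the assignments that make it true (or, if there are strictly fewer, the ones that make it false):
is never true.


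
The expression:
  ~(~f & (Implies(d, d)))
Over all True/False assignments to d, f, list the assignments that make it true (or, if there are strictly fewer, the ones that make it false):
is true only for:
  d=False, f=True;
  d=True, f=True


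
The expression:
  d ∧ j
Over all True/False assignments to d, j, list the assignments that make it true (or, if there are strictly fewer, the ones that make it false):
is true only for:
  d=True, j=True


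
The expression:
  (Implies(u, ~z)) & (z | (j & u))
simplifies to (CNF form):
(j | z) & (u | z) & (~u | ~z)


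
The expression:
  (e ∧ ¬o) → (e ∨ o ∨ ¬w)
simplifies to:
True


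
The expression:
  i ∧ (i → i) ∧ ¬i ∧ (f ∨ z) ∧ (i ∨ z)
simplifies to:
False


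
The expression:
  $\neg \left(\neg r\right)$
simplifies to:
$r$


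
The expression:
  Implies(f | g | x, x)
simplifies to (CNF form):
(x | ~f) & (x | ~g)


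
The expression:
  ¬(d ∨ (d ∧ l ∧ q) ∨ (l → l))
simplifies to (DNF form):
False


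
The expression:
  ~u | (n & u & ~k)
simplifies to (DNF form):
~u | (n & ~k)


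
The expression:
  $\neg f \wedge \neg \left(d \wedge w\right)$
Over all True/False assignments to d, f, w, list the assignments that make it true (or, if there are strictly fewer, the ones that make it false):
is true only for:
  d=False, f=False, w=False;
  d=False, f=False, w=True;
  d=True, f=False, w=False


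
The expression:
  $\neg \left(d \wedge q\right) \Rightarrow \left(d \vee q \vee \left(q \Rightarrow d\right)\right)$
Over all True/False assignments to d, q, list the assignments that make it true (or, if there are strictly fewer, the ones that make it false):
is always true.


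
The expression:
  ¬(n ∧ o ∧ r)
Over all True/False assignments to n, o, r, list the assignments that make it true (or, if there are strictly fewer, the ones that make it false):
is false only for:
  n=True, o=True, r=True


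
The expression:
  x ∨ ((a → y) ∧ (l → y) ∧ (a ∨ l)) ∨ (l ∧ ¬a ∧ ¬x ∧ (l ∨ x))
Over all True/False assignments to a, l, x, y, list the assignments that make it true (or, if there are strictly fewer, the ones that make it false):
is false only for:
  a=False, l=False, x=False, y=False;
  a=False, l=False, x=False, y=True;
  a=True, l=False, x=False, y=False;
  a=True, l=True, x=False, y=False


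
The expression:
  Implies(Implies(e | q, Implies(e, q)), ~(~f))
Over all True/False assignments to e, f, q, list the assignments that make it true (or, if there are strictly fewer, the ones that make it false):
is false only for:
  e=False, f=False, q=False;
  e=False, f=False, q=True;
  e=True, f=False, q=True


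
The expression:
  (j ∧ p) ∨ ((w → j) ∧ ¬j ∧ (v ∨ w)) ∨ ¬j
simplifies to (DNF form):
p ∨ ¬j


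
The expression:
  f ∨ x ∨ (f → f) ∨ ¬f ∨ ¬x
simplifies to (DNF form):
True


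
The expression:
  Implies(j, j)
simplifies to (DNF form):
True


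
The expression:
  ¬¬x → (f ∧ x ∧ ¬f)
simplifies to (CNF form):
¬x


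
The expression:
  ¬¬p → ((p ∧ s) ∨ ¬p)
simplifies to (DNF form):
s ∨ ¬p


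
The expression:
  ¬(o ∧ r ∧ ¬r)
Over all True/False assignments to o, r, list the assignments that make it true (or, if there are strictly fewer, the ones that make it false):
is always true.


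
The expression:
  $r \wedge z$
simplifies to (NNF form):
$r \wedge z$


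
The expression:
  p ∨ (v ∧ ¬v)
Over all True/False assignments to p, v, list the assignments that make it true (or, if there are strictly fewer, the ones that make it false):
is true only for:
  p=True, v=False;
  p=True, v=True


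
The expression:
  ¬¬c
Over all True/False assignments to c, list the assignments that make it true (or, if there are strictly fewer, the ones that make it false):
is true only for:
  c=True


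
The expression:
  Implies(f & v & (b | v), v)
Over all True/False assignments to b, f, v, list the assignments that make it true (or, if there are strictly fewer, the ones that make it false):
is always true.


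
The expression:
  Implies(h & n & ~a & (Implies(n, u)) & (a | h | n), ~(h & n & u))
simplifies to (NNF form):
a | ~h | ~n | ~u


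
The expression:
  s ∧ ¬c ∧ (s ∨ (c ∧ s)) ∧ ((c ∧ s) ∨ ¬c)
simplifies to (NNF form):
s ∧ ¬c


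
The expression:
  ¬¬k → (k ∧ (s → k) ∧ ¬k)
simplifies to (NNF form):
¬k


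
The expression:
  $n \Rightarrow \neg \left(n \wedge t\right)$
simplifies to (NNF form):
$\neg n \vee \neg t$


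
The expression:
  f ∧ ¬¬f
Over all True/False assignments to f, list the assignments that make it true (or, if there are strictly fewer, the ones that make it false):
is true only for:
  f=True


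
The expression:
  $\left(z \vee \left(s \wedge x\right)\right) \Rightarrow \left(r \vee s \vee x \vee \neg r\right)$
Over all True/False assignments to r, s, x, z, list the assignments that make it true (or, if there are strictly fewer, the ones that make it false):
is always true.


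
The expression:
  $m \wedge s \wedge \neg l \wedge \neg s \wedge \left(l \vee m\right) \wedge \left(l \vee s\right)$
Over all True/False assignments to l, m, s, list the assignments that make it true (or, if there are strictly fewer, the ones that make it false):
is never true.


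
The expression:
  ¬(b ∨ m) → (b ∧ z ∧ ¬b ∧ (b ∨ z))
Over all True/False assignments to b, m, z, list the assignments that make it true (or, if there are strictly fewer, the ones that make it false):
is false only for:
  b=False, m=False, z=False;
  b=False, m=False, z=True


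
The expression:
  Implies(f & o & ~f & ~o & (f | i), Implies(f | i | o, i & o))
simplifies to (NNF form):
True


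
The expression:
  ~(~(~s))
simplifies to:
~s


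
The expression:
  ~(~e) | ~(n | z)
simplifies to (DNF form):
e | (~n & ~z)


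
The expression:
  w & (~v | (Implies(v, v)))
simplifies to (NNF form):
w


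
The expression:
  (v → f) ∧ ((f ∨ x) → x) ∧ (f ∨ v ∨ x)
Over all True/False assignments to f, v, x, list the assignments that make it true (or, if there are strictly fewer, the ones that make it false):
is true only for:
  f=False, v=False, x=True;
  f=True, v=False, x=True;
  f=True, v=True, x=True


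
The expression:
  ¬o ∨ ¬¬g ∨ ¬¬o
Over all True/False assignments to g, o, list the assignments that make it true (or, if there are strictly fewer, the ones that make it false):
is always true.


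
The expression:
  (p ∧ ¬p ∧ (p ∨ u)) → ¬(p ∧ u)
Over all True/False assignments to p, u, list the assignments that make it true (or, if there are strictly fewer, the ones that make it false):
is always true.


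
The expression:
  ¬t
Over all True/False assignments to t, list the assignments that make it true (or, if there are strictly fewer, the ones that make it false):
is true only for:
  t=False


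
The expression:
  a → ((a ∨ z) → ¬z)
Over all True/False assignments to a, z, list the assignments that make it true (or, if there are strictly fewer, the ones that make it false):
is false only for:
  a=True, z=True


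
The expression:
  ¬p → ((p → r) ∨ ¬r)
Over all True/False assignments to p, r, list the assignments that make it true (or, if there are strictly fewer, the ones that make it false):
is always true.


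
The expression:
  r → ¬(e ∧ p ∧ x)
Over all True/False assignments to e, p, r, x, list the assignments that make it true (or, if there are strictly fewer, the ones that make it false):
is false only for:
  e=True, p=True, r=True, x=True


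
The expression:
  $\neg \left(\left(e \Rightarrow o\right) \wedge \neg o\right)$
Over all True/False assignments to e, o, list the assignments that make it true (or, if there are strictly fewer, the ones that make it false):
is false only for:
  e=False, o=False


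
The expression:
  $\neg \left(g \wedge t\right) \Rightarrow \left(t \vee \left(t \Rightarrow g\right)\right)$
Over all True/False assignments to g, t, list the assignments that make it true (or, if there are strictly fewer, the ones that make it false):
is always true.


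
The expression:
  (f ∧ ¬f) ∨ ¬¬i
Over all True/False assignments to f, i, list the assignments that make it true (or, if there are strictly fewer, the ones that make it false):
is true only for:
  f=False, i=True;
  f=True, i=True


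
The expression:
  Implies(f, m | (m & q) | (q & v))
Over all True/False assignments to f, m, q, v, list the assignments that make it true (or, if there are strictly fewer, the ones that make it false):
is false only for:
  f=True, m=False, q=False, v=False;
  f=True, m=False, q=False, v=True;
  f=True, m=False, q=True, v=False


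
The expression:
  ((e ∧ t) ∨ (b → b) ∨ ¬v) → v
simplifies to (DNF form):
v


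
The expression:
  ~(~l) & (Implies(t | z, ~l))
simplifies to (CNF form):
l & ~t & ~z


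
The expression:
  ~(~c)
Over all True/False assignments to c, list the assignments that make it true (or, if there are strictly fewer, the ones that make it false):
is true only for:
  c=True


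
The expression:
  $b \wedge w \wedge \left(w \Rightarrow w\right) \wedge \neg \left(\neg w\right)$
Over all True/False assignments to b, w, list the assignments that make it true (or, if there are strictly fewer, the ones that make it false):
is true only for:
  b=True, w=True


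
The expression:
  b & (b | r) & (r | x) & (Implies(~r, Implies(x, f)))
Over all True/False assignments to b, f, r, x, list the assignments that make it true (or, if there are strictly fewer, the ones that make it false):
is true only for:
  b=True, f=False, r=True, x=False;
  b=True, f=False, r=True, x=True;
  b=True, f=True, r=False, x=True;
  b=True, f=True, r=True, x=False;
  b=True, f=True, r=True, x=True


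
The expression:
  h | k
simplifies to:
h | k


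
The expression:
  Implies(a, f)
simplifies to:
f | ~a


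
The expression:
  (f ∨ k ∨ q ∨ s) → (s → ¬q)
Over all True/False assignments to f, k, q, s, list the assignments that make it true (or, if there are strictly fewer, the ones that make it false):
is false only for:
  f=False, k=False, q=True, s=True;
  f=False, k=True, q=True, s=True;
  f=True, k=False, q=True, s=True;
  f=True, k=True, q=True, s=True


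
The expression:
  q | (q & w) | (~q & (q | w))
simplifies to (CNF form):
q | w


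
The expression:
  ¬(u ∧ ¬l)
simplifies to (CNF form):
l ∨ ¬u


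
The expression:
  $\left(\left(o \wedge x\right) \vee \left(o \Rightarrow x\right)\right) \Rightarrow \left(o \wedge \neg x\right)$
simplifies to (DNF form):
$o \wedge \neg x$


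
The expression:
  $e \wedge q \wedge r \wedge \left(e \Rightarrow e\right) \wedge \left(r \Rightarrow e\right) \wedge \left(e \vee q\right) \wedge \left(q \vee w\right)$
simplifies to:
$e \wedge q \wedge r$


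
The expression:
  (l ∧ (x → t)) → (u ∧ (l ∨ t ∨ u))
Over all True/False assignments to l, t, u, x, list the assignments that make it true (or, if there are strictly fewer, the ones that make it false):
is false only for:
  l=True, t=False, u=False, x=False;
  l=True, t=True, u=False, x=False;
  l=True, t=True, u=False, x=True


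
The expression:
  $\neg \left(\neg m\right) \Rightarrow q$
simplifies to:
$q \vee \neg m$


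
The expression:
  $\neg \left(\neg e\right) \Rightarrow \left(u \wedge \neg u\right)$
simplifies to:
$\neg e$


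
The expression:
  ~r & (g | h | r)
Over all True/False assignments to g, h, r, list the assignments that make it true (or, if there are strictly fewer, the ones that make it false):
is true only for:
  g=False, h=True, r=False;
  g=True, h=False, r=False;
  g=True, h=True, r=False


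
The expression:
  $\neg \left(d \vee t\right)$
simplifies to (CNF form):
$\neg d \wedge \neg t$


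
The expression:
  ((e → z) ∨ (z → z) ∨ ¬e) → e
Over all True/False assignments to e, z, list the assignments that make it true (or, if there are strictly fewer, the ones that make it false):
is true only for:
  e=True, z=False;
  e=True, z=True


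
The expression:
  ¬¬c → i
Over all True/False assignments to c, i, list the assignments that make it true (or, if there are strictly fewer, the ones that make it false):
is false only for:
  c=True, i=False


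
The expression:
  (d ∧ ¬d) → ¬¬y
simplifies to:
True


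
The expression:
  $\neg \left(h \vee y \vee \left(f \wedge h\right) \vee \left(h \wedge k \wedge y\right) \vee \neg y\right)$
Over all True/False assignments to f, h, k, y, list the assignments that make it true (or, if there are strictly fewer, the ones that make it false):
is never true.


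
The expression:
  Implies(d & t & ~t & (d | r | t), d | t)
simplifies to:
True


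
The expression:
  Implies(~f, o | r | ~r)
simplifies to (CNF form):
True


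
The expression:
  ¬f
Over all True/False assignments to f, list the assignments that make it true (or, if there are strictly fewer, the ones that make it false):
is true only for:
  f=False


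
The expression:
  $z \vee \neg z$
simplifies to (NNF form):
$\text{True}$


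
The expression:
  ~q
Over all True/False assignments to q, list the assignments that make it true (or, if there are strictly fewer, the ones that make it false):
is true only for:
  q=False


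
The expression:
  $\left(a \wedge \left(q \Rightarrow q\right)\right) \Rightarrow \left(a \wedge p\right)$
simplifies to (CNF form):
$p \vee \neg a$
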